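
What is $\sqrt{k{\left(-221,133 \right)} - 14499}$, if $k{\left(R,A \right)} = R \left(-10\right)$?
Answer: $i \sqrt{12289} \approx 110.86 i$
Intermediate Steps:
$k{\left(R,A \right)} = - 10 R$
$\sqrt{k{\left(-221,133 \right)} - 14499} = \sqrt{\left(-10\right) \left(-221\right) - 14499} = \sqrt{2210 - 14499} = \sqrt{-12289} = i \sqrt{12289}$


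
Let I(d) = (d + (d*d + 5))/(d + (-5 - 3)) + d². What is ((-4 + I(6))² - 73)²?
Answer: 9/16 ≈ 0.56250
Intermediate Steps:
I(d) = d² + (5 + d + d²)/(-8 + d) (I(d) = (d + (d² + 5))/(d - 8) + d² = (d + (5 + d²))/(-8 + d) + d² = (5 + d + d²)/(-8 + d) + d² = d² + (5 + d + d²)/(-8 + d))
((-4 + I(6))² - 73)² = ((-4 + (5 + 6 + 6³ - 7*6²)/(-8 + 6))² - 73)² = ((-4 + (5 + 6 + 216 - 7*36)/(-2))² - 73)² = ((-4 - (5 + 6 + 216 - 252)/2)² - 73)² = ((-4 - ½*(-25))² - 73)² = ((-4 + 25/2)² - 73)² = ((17/2)² - 73)² = (289/4 - 73)² = (-¾)² = 9/16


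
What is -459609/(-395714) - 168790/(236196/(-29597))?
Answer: 247121016935648/11683257993 ≈ 21152.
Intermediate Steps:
-459609/(-395714) - 168790/(236196/(-29597)) = -459609*(-1/395714) - 168790/(236196*(-1/29597)) = 459609/395714 - 168790/(-236196/29597) = 459609/395714 - 168790*(-29597/236196) = 459609/395714 + 2497838815/118098 = 247121016935648/11683257993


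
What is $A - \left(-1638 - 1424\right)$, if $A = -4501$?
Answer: $-1439$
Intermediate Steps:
$A - \left(-1638 - 1424\right) = -4501 - \left(-1638 - 1424\right) = -4501 - -3062 = -4501 + 3062 = -1439$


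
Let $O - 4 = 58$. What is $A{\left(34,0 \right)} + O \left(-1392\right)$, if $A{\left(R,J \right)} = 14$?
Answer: $-86290$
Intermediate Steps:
$O = 62$ ($O = 4 + 58 = 62$)
$A{\left(34,0 \right)} + O \left(-1392\right) = 14 + 62 \left(-1392\right) = 14 - 86304 = -86290$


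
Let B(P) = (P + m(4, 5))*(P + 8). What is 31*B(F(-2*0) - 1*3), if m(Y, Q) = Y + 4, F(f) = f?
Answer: 775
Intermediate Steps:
m(Y, Q) = 4 + Y
B(P) = (8 + P)² (B(P) = (P + (4 + 4))*(P + 8) = (P + 8)*(8 + P) = (8 + P)*(8 + P) = (8 + P)²)
31*B(F(-2*0) - 1*3) = 31*(64 + (-2*0 - 1*3)² + 16*(-2*0 - 1*3)) = 31*(64 + (0 - 3)² + 16*(0 - 3)) = 31*(64 + (-3)² + 16*(-3)) = 31*(64 + 9 - 48) = 31*25 = 775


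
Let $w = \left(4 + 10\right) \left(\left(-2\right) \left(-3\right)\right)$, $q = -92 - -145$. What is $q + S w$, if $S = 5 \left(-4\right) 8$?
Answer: $-13387$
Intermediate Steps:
$q = 53$ ($q = -92 + 145 = 53$)
$w = 84$ ($w = 14 \cdot 6 = 84$)
$S = -160$ ($S = \left(-20\right) 8 = -160$)
$q + S w = 53 - 13440 = -13387$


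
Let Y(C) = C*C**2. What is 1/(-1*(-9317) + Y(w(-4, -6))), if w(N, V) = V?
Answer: 1/9101 ≈ 0.00010988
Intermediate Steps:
Y(C) = C**3
1/(-1*(-9317) + Y(w(-4, -6))) = 1/(-1*(-9317) + (-6)**3) = 1/(9317 - 216) = 1/9101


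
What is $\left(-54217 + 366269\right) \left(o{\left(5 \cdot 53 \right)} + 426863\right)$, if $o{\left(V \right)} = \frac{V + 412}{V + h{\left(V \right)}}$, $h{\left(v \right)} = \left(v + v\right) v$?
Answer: $\frac{18743724082705544}{140715} \approx 1.332 \cdot 10^{11}$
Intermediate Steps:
$h{\left(v \right)} = 2 v^{2}$ ($h{\left(v \right)} = 2 v v = 2 v^{2}$)
$o{\left(V \right)} = \frac{412 + V}{V + 2 V^{2}}$ ($o{\left(V \right)} = \frac{V + 412}{V + 2 V^{2}} = \frac{412 + V}{V + 2 V^{2}}$)
$\left(-54217 + 366269\right) \left(o{\left(5 \cdot 53 \right)} + 426863\right) = \left(-54217 + 366269\right) \left(\frac{412 + 5 \cdot 53}{5 \cdot 53 \left(1 + 2 \cdot 5 \cdot 53\right)} + 426863\right) = 312052 \left(\frac{412 + 265}{265 \left(1 + 2 \cdot 265\right)} + 426863\right) = 312052 \left(\frac{1}{265} \frac{1}{1 + 530} \cdot 677 + 426863\right) = 312052 \left(\frac{1}{265} \cdot \frac{1}{531} \cdot 677 + 426863\right) = 312052 \left(\frac{677}{140715} + 426863\right) = 312052 \cdot \frac{60066027722}{140715} = \frac{18743724082705544}{140715}$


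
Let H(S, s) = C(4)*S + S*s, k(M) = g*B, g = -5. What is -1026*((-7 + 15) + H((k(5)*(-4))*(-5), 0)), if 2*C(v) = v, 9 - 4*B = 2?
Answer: 350892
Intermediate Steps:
B = 7/4 (B = 9/4 - ¼*2 = 9/4 - ½ = 7/4 ≈ 1.7500)
k(M) = -35/4 (k(M) = -5*7/4 = -35/4)
C(v) = v/2
H(S, s) = 2*S + S*s (H(S, s) = ((½)*4)*S + S*s = 2*S + S*s)
-1026*((-7 + 15) + H((k(5)*(-4))*(-5), 0)) = -1026*((-7 + 15) + (-35/4*(-4)*(-5))*(2 + 0)) = -1026*(8 + (35*(-5))*2) = -1026*(8 - 175*2) = -1026*(8 - 350) = -1026*(-342) = 350892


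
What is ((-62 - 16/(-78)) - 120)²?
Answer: 50268100/1521 ≈ 33049.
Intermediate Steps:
((-62 - 16/(-78)) - 120)² = ((-62 - 16*(-1/78)) - 120)² = ((-62 + 8/39) - 120)² = (-2410/39 - 120)² = (-7090/39)² = 50268100/1521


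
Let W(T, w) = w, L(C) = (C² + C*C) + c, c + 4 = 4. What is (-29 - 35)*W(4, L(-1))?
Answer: -128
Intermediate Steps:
c = 0 (c = -4 + 4 = 0)
L(C) = 2*C² (L(C) = (C² + C*C) + 0 = (C² + C²) + 0 = 2*C² + 0 = 2*C²)
(-29 - 35)*W(4, L(-1)) = (-29 - 35)*(2*(-1)²) = -128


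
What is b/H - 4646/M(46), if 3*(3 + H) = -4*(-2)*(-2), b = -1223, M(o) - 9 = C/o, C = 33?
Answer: -3702857/11175 ≈ -331.35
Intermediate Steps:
M(o) = 9 + 33/o
H = -25/3 (H = -3 + (-4*(-2)*(-2))/3 = -3 + (8*(-2))/3 = -3 + (1/3)*(-16) = -3 - 16/3 = -25/3 ≈ -8.3333)
b/H - 4646/M(46) = -1223/(-25/3) - 4646/(9 + 33/46) = -1223*(-3/25) - 4646/(9 + 33*(1/46)) = 3669/25 - 4646/(9 + 33/46) = 3669/25 - 4646/447/46 = 3669/25 - 4646*46/447 = 3669/25 - 213716/447 = -3702857/11175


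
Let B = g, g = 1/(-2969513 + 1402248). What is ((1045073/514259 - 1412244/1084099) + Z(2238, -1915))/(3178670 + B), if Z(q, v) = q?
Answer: 1956117338090602674085/2777401866227340278451909 ≈ 0.00070430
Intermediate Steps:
g = -1/1567265 (g = 1/(-1567265) = -1/1567265 ≈ -6.3805e-7)
B = -1/1567265 ≈ -6.3805e-7
((1045073/514259 - 1412244/1084099) + Z(2238, -1915))/(3178670 + B) = ((1045073/514259 - 1412244/1084099) + 2238)/(3178670 - 1/1567265) = ((1045073*(1/514259) - 1412244*1/1084099) + 2238)/(4981818237549/1567265) = ((1045073/514259 - 1412244/1084099) + 2238)*(1567265/4981818237549) = (406703407031/557507667641 + 2238)*(1567265/4981818237549) = (1248108863587589/557507667641)*(1567265/4981818237549) = 1956117338090602674085/2777401866227340278451909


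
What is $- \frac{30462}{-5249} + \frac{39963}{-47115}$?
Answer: $\frac{408483781}{82435545} \approx 4.9552$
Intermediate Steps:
$- \frac{30462}{-5249} + \frac{39963}{-47115} = \left(-30462\right) \left(- \frac{1}{5249}\right) + 39963 \left(- \frac{1}{47115}\right) = \frac{30462}{5249} - \frac{13321}{15705} = \frac{408483781}{82435545}$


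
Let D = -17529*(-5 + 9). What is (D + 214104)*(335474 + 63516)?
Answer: 57449772120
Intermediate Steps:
D = -70116 (D = -17529*4 = -70116)
(D + 214104)*(335474 + 63516) = (-70116 + 214104)*(335474 + 63516) = 143988*398990 = 57449772120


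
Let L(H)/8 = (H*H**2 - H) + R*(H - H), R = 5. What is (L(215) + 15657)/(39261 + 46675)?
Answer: 79520937/85936 ≈ 925.35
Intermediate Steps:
L(H) = -8*H + 8*H**3 (L(H) = 8*((H*H**2 - H) + 5*(H - H)) = 8*((H**3 - H) + 5*0) = 8*((H**3 - H) + 0) = 8*(H**3 - H) = -8*H + 8*H**3)
(L(215) + 15657)/(39261 + 46675) = (8*215*(-1 + 215**2) + 15657)/(39261 + 46675) = (8*215*(-1 + 46225) + 15657)/85936 = (8*215*46224 + 15657)*(1/85936) = (79505280 + 15657)*(1/85936) = 79520937*(1/85936) = 79520937/85936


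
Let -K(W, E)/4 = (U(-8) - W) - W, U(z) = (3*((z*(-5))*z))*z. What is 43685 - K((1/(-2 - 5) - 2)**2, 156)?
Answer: 3644045/49 ≈ 74368.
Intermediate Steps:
U(z) = -15*z**3 (U(z) = (3*((-5*z)*z))*z = (3*(-5*z**2))*z = (-15*z**2)*z = -15*z**3)
K(W, E) = -30720 + 8*W (K(W, E) = -4*((-15*(-8)**3 - W) - W) = -4*((-15*(-512) - W) - W) = -4*((7680 - W) - W) = -4*(7680 - 2*W) = -30720 + 8*W)
43685 - K((1/(-2 - 5) - 2)**2, 156) = 43685 - (-30720 + 8*(1/(-2 - 5) - 2)**2) = 43685 - (-30720 + 8*(1/(-7) - 2)**2) = 43685 - (-30720 + 8*(-1/7 - 2)**2) = 43685 - (-30720 + 8*(-15/7)**2) = 43685 - (-30720 + 8*(225/49)) = 43685 - (-30720 + 1800/49) = 43685 - 1*(-1503480/49) = 43685 + 1503480/49 = 3644045/49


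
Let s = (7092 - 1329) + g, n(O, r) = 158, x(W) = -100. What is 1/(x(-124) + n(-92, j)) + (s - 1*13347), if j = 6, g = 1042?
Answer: -379435/58 ≈ -6542.0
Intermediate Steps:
s = 6805 (s = (7092 - 1329) + 1042 = 5763 + 1042 = 6805)
1/(x(-124) + n(-92, j)) + (s - 1*13347) = 1/(-100 + 158) + (6805 - 1*13347) = 1/58 + (6805 - 13347) = 1/58 - 6542 = -379435/58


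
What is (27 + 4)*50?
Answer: 1550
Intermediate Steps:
(27 + 4)*50 = 31*50 = 1550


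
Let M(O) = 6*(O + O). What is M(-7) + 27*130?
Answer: 3426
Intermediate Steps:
M(O) = 12*O (M(O) = 6*(2*O) = 12*O)
M(-7) + 27*130 = 12*(-7) + 27*130 = -84 + 3510 = 3426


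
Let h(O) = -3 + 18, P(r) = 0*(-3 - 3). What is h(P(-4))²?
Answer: 225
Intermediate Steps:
P(r) = 0 (P(r) = 0*(-6) = 0)
h(O) = 15
h(P(-4))² = 15² = 225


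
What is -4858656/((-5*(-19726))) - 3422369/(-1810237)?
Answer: -4228885303501/89271837655 ≈ -47.371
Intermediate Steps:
-4858656/((-5*(-19726))) - 3422369/(-1810237) = -4858656/98630 - 3422369*(-1/1810237) = -4858656*1/98630 + 3422369/1810237 = -2429328/49315 + 3422369/1810237 = -4228885303501/89271837655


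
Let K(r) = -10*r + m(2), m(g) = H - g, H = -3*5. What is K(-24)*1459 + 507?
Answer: 325864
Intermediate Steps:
H = -15
m(g) = -15 - g
K(r) = -17 - 10*r (K(r) = -10*r + (-15 - 1*2) = -10*r + (-15 - 2) = -10*r - 17 = -17 - 10*r)
K(-24)*1459 + 507 = (-17 - 10*(-24))*1459 + 507 = (-17 + 240)*1459 + 507 = 223*1459 + 507 = 325357 + 507 = 325864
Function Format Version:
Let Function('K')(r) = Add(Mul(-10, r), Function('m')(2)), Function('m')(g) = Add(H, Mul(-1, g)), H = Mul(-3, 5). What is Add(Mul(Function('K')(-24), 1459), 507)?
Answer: 325864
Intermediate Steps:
H = -15
Function('m')(g) = Add(-15, Mul(-1, g))
Function('K')(r) = Add(-17, Mul(-10, r)) (Function('K')(r) = Add(Mul(-10, r), Add(-15, Mul(-1, 2))) = Add(Mul(-10, r), Add(-15, -2)) = Add(Mul(-10, r), -17) = Add(-17, Mul(-10, r)))
Add(Mul(Function('K')(-24), 1459), 507) = Add(Mul(Add(-17, Mul(-10, -24)), 1459), 507) = Add(Mul(Add(-17, 240), 1459), 507) = Add(Mul(223, 1459), 507) = Add(325357, 507) = 325864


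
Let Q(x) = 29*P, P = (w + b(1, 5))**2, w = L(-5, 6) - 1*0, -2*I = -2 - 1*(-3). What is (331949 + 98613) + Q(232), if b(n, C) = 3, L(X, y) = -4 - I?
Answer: 1722277/4 ≈ 4.3057e+5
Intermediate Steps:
I = -1/2 (I = -(-2 - 1*(-3))/2 = -(-2 + 3)/2 = -1/2*1 = -1/2 ≈ -0.50000)
L(X, y) = -7/2 (L(X, y) = -4 - 1*(-1/2) = -4 + 1/2 = -7/2)
w = -7/2 (w = -7/2 - 1*0 = -7/2 + 0 = -7/2 ≈ -3.5000)
P = 1/4 (P = (-7/2 + 3)**2 = (-1/2)**2 = 1/4 ≈ 0.25000)
Q(x) = 29/4 (Q(x) = 29*(1/4) = 29/4)
(331949 + 98613) + Q(232) = (331949 + 98613) + 29/4 = 430562 + 29/4 = 1722277/4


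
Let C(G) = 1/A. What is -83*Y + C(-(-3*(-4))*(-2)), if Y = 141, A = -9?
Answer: -105328/9 ≈ -11703.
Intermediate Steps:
C(G) = -⅑ (C(G) = 1/(-9) = -⅑)
-83*Y + C(-(-3*(-4))*(-2)) = -83*141 - ⅑ = -11703 - ⅑ = -105328/9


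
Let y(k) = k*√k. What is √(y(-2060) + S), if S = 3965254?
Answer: √(3965254 - 4120*I*√515) ≈ 1991.4 - 23.47*I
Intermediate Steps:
y(k) = k^(3/2)
√(y(-2060) + S) = √((-2060)^(3/2) + 3965254) = √(-4120*I*√515 + 3965254) = √(3965254 - 4120*I*√515)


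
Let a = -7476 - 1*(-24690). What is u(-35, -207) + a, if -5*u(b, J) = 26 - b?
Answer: 86009/5 ≈ 17202.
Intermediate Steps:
a = 17214 (a = -7476 + 24690 = 17214)
u(b, J) = -26/5 + b/5 (u(b, J) = -(26 - b)/5 = -26/5 + b/5)
u(-35, -207) + a = (-26/5 + (1/5)*(-35)) + 17214 = (-26/5 - 7) + 17214 = -61/5 + 17214 = 86009/5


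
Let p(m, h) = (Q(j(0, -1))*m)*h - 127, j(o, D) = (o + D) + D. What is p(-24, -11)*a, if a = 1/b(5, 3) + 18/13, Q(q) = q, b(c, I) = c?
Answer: -13493/13 ≈ -1037.9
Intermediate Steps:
j(o, D) = o + 2*D (j(o, D) = (D + o) + D = o + 2*D)
p(m, h) = -127 - 2*h*m (p(m, h) = ((0 + 2*(-1))*m)*h - 127 = ((0 - 2)*m)*h - 127 = (-2*m)*h - 127 = -2*h*m - 127 = -127 - 2*h*m)
a = 103/65 (a = 1/5 + 18/13 = 1*(⅕) + 18*(1/13) = ⅕ + 18/13 = 103/65 ≈ 1.5846)
p(-24, -11)*a = (-127 - 2*(-11)*(-24))*(103/65) = (-127 - 528)*(103/65) = -655*103/65 = -13493/13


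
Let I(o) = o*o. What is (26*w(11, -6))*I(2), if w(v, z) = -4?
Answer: -416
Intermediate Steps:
I(o) = o²
(26*w(11, -6))*I(2) = (26*(-4))*2² = -104*4 = -416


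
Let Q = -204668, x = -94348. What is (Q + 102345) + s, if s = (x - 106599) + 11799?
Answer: -291471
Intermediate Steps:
s = -189148 (s = (-94348 - 106599) + 11799 = -200947 + 11799 = -189148)
(Q + 102345) + s = (-204668 + 102345) - 189148 = -102323 - 189148 = -291471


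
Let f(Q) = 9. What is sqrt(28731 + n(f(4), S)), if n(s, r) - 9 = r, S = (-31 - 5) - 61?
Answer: sqrt(28643) ≈ 169.24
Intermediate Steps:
S = -97 (S = -36 - 61 = -97)
n(s, r) = 9 + r
sqrt(28731 + n(f(4), S)) = sqrt(28731 + (9 - 97)) = sqrt(28731 - 88) = sqrt(28643)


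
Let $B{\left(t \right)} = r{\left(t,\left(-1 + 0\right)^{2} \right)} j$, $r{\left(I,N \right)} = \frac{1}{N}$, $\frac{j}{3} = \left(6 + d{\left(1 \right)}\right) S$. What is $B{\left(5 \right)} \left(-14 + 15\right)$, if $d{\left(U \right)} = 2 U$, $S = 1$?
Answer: $24$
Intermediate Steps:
$j = 24$ ($j = 3 \left(6 + 2 \cdot 1\right) 1 = 3 \left(6 + 2\right) 1 = 3 \cdot 8 \cdot 1 = 3 \cdot 8 = 24$)
$B{\left(t \right)} = 24$ ($B{\left(t \right)} = \frac{1}{\left(-1 + 0\right)^{2}} \cdot 24 = \frac{1}{\left(-1\right)^{2}} \cdot 24 = 1^{-1} \cdot 24 = 1 \cdot 24 = 24$)
$B{\left(5 \right)} \left(-14 + 15\right) = 24 \left(-14 + 15\right) = 24 \cdot 1 = 24$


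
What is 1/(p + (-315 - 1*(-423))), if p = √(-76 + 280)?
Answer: 9/955 - √51/5730 ≈ 0.0081778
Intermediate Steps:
p = 2*√51 (p = √204 = 2*√51 ≈ 14.283)
1/(p + (-315 - 1*(-423))) = 1/(2*√51 + (-315 - 1*(-423))) = 1/(2*√51 + (-315 + 423)) = 1/(2*√51 + 108) = 1/(108 + 2*√51)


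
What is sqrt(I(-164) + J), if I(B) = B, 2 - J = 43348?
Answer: I*sqrt(43510) ≈ 208.59*I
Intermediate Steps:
J = -43346 (J = 2 - 1*43348 = 2 - 43348 = -43346)
sqrt(I(-164) + J) = sqrt(-164 - 43346) = sqrt(-43510) = I*sqrt(43510)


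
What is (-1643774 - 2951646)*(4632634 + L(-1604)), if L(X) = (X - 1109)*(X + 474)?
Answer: -35377032076080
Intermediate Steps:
L(X) = (-1109 + X)*(474 + X)
(-1643774 - 2951646)*(4632634 + L(-1604)) = (-1643774 - 2951646)*(4632634 + (-525666 + (-1604)² - 635*(-1604))) = -4595420*(4632634 + (-525666 + 2572816 + 1018540)) = -4595420*(4632634 + 3065690) = -4595420*7698324 = -35377032076080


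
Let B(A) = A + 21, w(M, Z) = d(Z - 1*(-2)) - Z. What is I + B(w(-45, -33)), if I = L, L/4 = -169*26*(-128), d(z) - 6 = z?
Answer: 2249757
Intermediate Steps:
d(z) = 6 + z
w(M, Z) = 8 (w(M, Z) = (6 + (Z - 1*(-2))) - Z = (6 + (Z + 2)) - Z = (6 + (2 + Z)) - Z = (8 + Z) - Z = 8)
B(A) = 21 + A
L = 2249728 (L = 4*(-169*26*(-128)) = 4*(-4394*(-128)) = 4*562432 = 2249728)
I = 2249728
I + B(w(-45, -33)) = 2249728 + (21 + 8) = 2249728 + 29 = 2249757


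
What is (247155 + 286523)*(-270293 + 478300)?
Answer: 111008759746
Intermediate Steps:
(247155 + 286523)*(-270293 + 478300) = 533678*208007 = 111008759746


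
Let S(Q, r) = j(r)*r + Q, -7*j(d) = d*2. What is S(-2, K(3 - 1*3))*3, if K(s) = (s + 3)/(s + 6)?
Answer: -87/14 ≈ -6.2143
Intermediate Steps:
j(d) = -2*d/7 (j(d) = -d*2/7 = -2*d/7)
K(s) = (3 + s)/(6 + s)
S(Q, r) = Q - 2*r**2/7 (S(Q, r) = (-2*r/7)*r + Q = -2*r**2/7 + Q = Q - 2*r**2/7)
S(-2, K(3 - 1*3))*3 = (-2 - 2*(3 + (3 - 1*3))**2/(6 + (3 - 1*3))**2/7)*3 = (-2 - 2*(3 + (3 - 3))**2/(6 + (3 - 3))**2/7)*3 = (-2 - 2*(3 + 0)**2/(6 + 0)**2/7)*3 = (-2 - 2*(3/6)**2/7)*3 = (-2 - 2*((1/6)*3)**2/7)*3 = (-2 - 2*(1/2)**2/7)*3 = (-2 - 2/7*1/4)*3 = (-2 - 1/14)*3 = -29/14*3 = -87/14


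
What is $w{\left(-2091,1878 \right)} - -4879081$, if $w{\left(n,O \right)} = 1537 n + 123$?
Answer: $1665337$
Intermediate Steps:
$w{\left(n,O \right)} = 123 + 1537 n$
$w{\left(-2091,1878 \right)} - -4879081 = \left(123 + 1537 \left(-2091\right)\right) - -4879081 = \left(123 - 3213867\right) + 4879081 = -3213744 + 4879081 = 1665337$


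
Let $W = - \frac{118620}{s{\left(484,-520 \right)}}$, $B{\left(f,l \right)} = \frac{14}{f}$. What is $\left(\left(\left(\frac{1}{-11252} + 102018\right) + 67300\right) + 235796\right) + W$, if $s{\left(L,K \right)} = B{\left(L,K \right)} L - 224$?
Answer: $\frac{31952889497}{78764} \approx 4.0568 \cdot 10^{5}$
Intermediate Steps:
$s{\left(L,K \right)} = -210$ ($s{\left(L,K \right)} = \frac{14}{L} L - 224 = 14 - 224 = -210$)
$W = \frac{3954}{7}$ ($W = - \frac{118620}{-210} = \left(-118620\right) \left(- \frac{1}{210}\right) = \frac{3954}{7} \approx 564.86$)
$\left(\left(\left(\frac{1}{-11252} + 102018\right) + 67300\right) + 235796\right) + W = \left(\left(\left(\frac{1}{-11252} + 102018\right) + 67300\right) + 235796\right) + \frac{3954}{7} = \left(\left(\left(- \frac{1}{11252} + 102018\right) + 67300\right) + 235796\right) + \frac{3954}{7} = \left(\left(\frac{1147906535}{11252} + 67300\right) + 235796\right) + \frac{3954}{7} = \left(\frac{1905166135}{11252} + 235796\right) + \frac{3954}{7} = \frac{4558342727}{11252} + \frac{3954}{7} = \frac{31952889497}{78764}$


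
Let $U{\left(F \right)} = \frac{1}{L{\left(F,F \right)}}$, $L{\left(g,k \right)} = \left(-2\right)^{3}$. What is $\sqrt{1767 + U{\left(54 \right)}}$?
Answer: $\frac{\sqrt{28270}}{4} \approx 42.034$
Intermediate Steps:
$L{\left(g,k \right)} = -8$
$U{\left(F \right)} = - \frac{1}{8}$ ($U{\left(F \right)} = \frac{1}{-8} = - \frac{1}{8}$)
$\sqrt{1767 + U{\left(54 \right)}} = \sqrt{1767 - \frac{1}{8}} = \sqrt{\frac{14135}{8}} = \frac{\sqrt{28270}}{4}$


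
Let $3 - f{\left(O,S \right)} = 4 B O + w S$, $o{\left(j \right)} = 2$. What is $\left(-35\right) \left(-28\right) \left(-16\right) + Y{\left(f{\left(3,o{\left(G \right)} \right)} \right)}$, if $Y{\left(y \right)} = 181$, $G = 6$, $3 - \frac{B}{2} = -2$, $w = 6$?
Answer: $-15499$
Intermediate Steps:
$B = 10$ ($B = 6 - -4 = 6 + 4 = 10$)
$f{\left(O,S \right)} = 3 - 40 O - 6 S$ ($f{\left(O,S \right)} = 3 - \left(4 \cdot 10 O + 6 S\right) = 3 - \left(40 O + 6 S\right) = 3 - \left(6 S + 40 O\right) = 3 - 40 O - 6 S$)
$\left(-35\right) \left(-28\right) \left(-16\right) + Y{\left(f{\left(3,o{\left(G \right)} \right)} \right)} = \left(-35\right) \left(-28\right) \left(-16\right) + 181 = 980 \left(-16\right) + 181 = -15680 + 181 = -15499$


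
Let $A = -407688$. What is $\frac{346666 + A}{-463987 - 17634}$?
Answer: $\frac{61022}{481621} \approx 0.1267$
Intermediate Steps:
$\frac{346666 + A}{-463987 - 17634} = \frac{346666 - 407688}{-463987 - 17634} = - \frac{61022}{-481621} = \left(-61022\right) \left(- \frac{1}{481621}\right) = \frac{61022}{481621}$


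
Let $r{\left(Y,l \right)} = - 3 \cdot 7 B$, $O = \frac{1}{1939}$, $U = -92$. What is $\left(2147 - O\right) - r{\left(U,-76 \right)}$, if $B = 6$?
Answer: $\frac{4407346}{1939} \approx 2273.0$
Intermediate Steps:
$O = \frac{1}{1939} \approx 0.00051573$
$r{\left(Y,l \right)} = -126$ ($r{\left(Y,l \right)} = - 3 \cdot 7 \cdot 6 = - 21 \cdot 6 = \left(-1\right) 126 = -126$)
$\left(2147 - O\right) - r{\left(U,-76 \right)} = \left(2147 - \frac{1}{1939}\right) - -126 = \left(2147 - \frac{1}{1939}\right) + 126 = \frac{4163032}{1939} + 126 = \frac{4407346}{1939}$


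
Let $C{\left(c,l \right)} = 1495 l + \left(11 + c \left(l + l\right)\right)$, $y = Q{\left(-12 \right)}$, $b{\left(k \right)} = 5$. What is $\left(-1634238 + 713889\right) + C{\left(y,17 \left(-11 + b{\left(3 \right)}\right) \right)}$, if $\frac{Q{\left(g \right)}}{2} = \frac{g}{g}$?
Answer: $-1073236$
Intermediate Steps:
$Q{\left(g \right)} = 2$ ($Q{\left(g \right)} = 2 \frac{g}{g} = 2 \cdot 1 = 2$)
$y = 2$
$C{\left(c,l \right)} = 11 + 1495 l + 2 c l$ ($C{\left(c,l \right)} = 1495 l + \left(11 + c 2 l\right) = 1495 l + \left(11 + 2 c l\right) = 11 + 1495 l + 2 c l$)
$\left(-1634238 + 713889\right) + C{\left(y,17 \left(-11 + b{\left(3 \right)}\right) \right)} = \left(-1634238 + 713889\right) + \left(11 + 1495 \cdot 17 \left(-11 + 5\right) + 2 \cdot 2 \cdot 17 \left(-11 + 5\right)\right) = -920349 + \left(11 + 1495 \cdot 17 \left(-6\right) + 2 \cdot 2 \cdot 17 \left(-6\right)\right) = -920349 + \left(11 + 1495 \left(-102\right) + 2 \cdot 2 \left(-102\right)\right) = -920349 - 152887 = -1073236$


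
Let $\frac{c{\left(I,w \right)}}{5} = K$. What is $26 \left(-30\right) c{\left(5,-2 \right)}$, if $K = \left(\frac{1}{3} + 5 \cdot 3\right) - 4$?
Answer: $-44200$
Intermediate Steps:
$K = \frac{34}{3}$ ($K = \left(\frac{1}{3} + 15\right) - 4 = \frac{46}{3} - 4 = \frac{34}{3} \approx 11.333$)
$c{\left(I,w \right)} = \frac{170}{3}$ ($c{\left(I,w \right)} = 5 \cdot \frac{34}{3} = \frac{170}{3}$)
$26 \left(-30\right) c{\left(5,-2 \right)} = 26 \left(-30\right) \frac{170}{3} = \left(-780\right) \frac{170}{3} = -44200$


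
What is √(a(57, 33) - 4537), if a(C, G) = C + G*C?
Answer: I*√2599 ≈ 50.98*I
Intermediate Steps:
a(C, G) = C + C*G
√(a(57, 33) - 4537) = √(57*(1 + 33) - 4537) = √(57*34 - 4537) = √(1938 - 4537) = √(-2599) = I*√2599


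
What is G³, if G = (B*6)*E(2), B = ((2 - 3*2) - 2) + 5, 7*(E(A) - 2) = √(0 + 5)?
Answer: -91152/49 - 128088*√5/343 ≈ -2695.3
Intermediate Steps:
E(A) = 2 + √5/7 (E(A) = 2 + √(0 + 5)/7 = 2 + √5/7)
B = -1 (B = ((2 - 6) - 2) + 5 = (-4 - 2) + 5 = -6 + 5 = -1)
G = -12 - 6*√5/7 (G = (-1*6)*(2 + √5/7) = -6*(2 + √5/7) = -12 - 6*√5/7 ≈ -13.917)
G³ = (-12 - 6*√5/7)³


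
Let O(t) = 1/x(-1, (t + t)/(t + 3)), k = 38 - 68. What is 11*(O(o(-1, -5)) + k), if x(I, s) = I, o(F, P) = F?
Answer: -341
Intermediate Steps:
k = -30
O(t) = -1 (O(t) = 1/(-1) = -1)
11*(O(o(-1, -5)) + k) = 11*(-1 - 30) = 11*(-31) = -341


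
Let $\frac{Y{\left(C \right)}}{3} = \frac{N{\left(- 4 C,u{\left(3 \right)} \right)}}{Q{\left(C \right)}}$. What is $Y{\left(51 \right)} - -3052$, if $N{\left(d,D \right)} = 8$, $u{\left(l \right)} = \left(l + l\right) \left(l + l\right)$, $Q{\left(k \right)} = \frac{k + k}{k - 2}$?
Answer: $\frac{52080}{17} \approx 3063.5$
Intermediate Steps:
$Q{\left(k \right)} = \frac{2 k}{-2 + k}$
$u{\left(l \right)} = 4 l^{2}$ ($u{\left(l \right)} = 2 l 2 l = 4 l^{2}$)
$Y{\left(C \right)} = \frac{12 \left(-2 + C\right)}{C}$ ($Y{\left(C \right)} = 3 \frac{8}{2 C \frac{1}{-2 + C}} = 3 \cdot 8 \frac{-2 + C}{2 C} = 3 \frac{4 \left(-2 + C\right)}{C} = \frac{12 \left(-2 + C\right)}{C}$)
$Y{\left(51 \right)} - -3052 = \left(12 - \frac{24}{51}\right) - -3052 = \left(12 - \frac{8}{17}\right) + 3052 = \frac{196}{17} + 3052 = \frac{52080}{17}$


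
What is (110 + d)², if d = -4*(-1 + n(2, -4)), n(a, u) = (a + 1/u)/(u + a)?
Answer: 55225/4 ≈ 13806.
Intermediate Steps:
n(a, u) = (a + 1/u)/(a + u)
d = 15/2 (d = -4*(-1 + (1 + 2*(-4))/((-4)*(2 - 4))) = -4*(-1 - ¼*(1 - 8)/(-2)) = -4*(-1 - ¼*(-½)*(-7)) = -4*(-1 - 7/8) = -4*(-15/8) = 15/2 ≈ 7.5000)
(110 + d)² = (110 + 15/2)² = (235/2)² = 55225/4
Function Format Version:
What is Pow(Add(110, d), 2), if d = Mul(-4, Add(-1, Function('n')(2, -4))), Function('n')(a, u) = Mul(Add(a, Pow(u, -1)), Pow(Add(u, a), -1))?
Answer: Rational(55225, 4) ≈ 13806.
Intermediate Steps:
Function('n')(a, u) = Mul(Pow(Add(a, u), -1), Add(a, Pow(u, -1))) (Function('n')(a, u) = Mul(Add(a, Pow(u, -1)), Pow(Add(a, u), -1)) = Mul(Pow(Add(a, u), -1), Add(a, Pow(u, -1))))
d = Rational(15, 2) (d = Mul(-4, Add(-1, Mul(Pow(-4, -1), Pow(Add(2, -4), -1), Add(1, Mul(2, -4))))) = Mul(-4, Add(-1, Mul(Rational(-1, 4), Pow(-2, -1), Add(1, -8)))) = Mul(-4, Add(-1, Mul(Rational(-1, 4), Rational(-1, 2), -7))) = Mul(-4, Add(-1, Rational(-7, 8))) = Mul(-4, Rational(-15, 8)) = Rational(15, 2) ≈ 7.5000)
Pow(Add(110, d), 2) = Pow(Add(110, Rational(15, 2)), 2) = Pow(Rational(235, 2), 2) = Rational(55225, 4)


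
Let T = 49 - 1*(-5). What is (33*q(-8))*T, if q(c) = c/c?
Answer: 1782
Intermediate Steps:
q(c) = 1
T = 54 (T = 49 + 5 = 54)
(33*q(-8))*T = (33*1)*54 = 33*54 = 1782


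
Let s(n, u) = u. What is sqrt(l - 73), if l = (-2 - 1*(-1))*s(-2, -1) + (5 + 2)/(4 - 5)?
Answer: I*sqrt(79) ≈ 8.8882*I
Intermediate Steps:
l = -6 (l = (-2 - 1*(-1))*(-1) + (5 + 2)/(4 - 5) = (-2 + 1)*(-1) + 7/(-1) = -1*(-1) + 7*(-1) = 1 - 7 = -6)
sqrt(l - 73) = sqrt(-6 - 73) = sqrt(-79) = I*sqrt(79)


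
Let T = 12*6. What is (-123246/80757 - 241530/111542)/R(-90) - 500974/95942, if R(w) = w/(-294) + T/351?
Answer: -97273491607370552/7818045258864687 ≈ -12.442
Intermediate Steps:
T = 72
R(w) = 8/39 - w/294 (R(w) = w/(-294) + 72/351 = w*(-1/294) + 72*(1/351) = -w/294 + 8/39 = 8/39 - w/294)
(-123246/80757 - 241530/111542)/R(-90) - 500974/95942 = (-123246/80757 - 241530/111542)/(8/39 - 1/294*(-90)) - 500974/95942 = (-123246*1/80757 - 241530*1/111542)/(8/39 + 15/49) - 500974*1/95942 = (-13694/8973 - 120765/55771)/(977/1911) - 250487/47971 = -1847352419/500433183*1911/977 - 250487/47971 = -1176763490903/162974406597 - 250487/47971 = -97273491607370552/7818045258864687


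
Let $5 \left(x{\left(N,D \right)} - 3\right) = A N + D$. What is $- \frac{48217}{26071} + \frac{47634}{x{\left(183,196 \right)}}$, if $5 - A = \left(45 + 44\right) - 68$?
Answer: $- \frac{6340335659}{70834907} \approx -89.509$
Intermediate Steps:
$A = -16$ ($A = 5 - \left(\left(45 + 44\right) - 68\right) = 5 - \left(89 - 68\right) = 5 - 21 = -16$)
$x{\left(N,D \right)} = 3 - \frac{16 N}{5} + \frac{D}{5}$ ($x{\left(N,D \right)} = 3 + \frac{- 16 N + D}{5} = 3 + \frac{D - 16 N}{5} = 3 + \left(- \frac{16 N}{5} + \frac{D}{5}\right) = 3 - \frac{16 N}{5} + \frac{D}{5}$)
$- \frac{48217}{26071} + \frac{47634}{x{\left(183,196 \right)}} = - \frac{48217}{26071} + \frac{47634}{3 - \frac{2928}{5} + \frac{1}{5} \cdot 196} = \left(-48217\right) \frac{1}{26071} + \frac{47634}{3 - \frac{2928}{5} + \frac{196}{5}} = - \frac{48217}{26071} + \frac{47634}{- \frac{2717}{5}} = - \frac{48217}{26071} + 47634 \left(- \frac{5}{2717}\right) = - \frac{48217}{26071} - \frac{238170}{2717} = - \frac{6340335659}{70834907}$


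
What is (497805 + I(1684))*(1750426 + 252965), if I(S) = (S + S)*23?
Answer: 1152488737179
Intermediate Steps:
I(S) = 46*S (I(S) = (2*S)*23 = 46*S)
(497805 + I(1684))*(1750426 + 252965) = (497805 + 46*1684)*(1750426 + 252965) = (497805 + 77464)*2003391 = 575269*2003391 = 1152488737179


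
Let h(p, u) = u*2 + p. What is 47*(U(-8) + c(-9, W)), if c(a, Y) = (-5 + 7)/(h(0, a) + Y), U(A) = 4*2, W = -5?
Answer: 8554/23 ≈ 371.91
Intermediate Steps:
h(p, u) = p + 2*u (h(p, u) = 2*u + p = p + 2*u)
U(A) = 8
c(a, Y) = 2/(Y + 2*a) (c(a, Y) = (-5 + 7)/((0 + 2*a) + Y) = 2/(2*a + Y) = 2/(Y + 2*a))
47*(U(-8) + c(-9, W)) = 47*(8 + 2/(-5 + 2*(-9))) = 47*(8 + 2/(-5 - 18)) = 47*(8 + 2/(-23)) = 47*(8 + 2*(-1/23)) = 47*(8 - 2/23) = 47*(182/23) = 8554/23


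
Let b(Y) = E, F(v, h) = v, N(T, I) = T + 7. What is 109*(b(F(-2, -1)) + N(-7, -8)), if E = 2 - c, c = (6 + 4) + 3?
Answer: -1199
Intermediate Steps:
N(T, I) = 7 + T
c = 13 (c = 10 + 3 = 13)
E = -11 (E = 2 - 1*13 = 2 - 13 = -11)
b(Y) = -11
109*(b(F(-2, -1)) + N(-7, -8)) = 109*(-11 + (7 - 7)) = 109*(-11 + 0) = 109*(-11) = -1199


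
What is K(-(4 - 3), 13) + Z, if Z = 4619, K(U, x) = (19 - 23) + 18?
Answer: 4633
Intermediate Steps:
K(U, x) = 14 (K(U, x) = -4 + 18 = 14)
K(-(4 - 3), 13) + Z = 14 + 4619 = 4633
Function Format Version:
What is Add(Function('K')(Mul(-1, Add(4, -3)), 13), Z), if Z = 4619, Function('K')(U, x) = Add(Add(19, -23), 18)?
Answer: 4633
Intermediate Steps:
Function('K')(U, x) = 14 (Function('K')(U, x) = Add(-4, 18) = 14)
Add(Function('K')(Mul(-1, Add(4, -3)), 13), Z) = Add(14, 4619) = 4633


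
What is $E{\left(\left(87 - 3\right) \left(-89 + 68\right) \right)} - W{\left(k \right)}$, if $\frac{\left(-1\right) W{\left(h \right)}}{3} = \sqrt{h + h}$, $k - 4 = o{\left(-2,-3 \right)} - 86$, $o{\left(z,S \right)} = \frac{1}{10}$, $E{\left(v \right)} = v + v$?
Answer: $-3528 + \frac{9 i \sqrt{455}}{5} \approx -3528.0 + 38.395 i$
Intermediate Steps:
$E{\left(v \right)} = 2 v$
$o{\left(z,S \right)} = \frac{1}{10}$
$k = - \frac{819}{10}$ ($k = 4 + \left(\frac{1}{10} - 86\right) = 4 - \frac{859}{10} = - \frac{819}{10} \approx -81.9$)
$W{\left(h \right)} = - 3 \sqrt{2} \sqrt{h}$ ($W{\left(h \right)} = - 3 \sqrt{h + h} = - 3 \sqrt{2 h} = - 3 \sqrt{2} \sqrt{h}$)
$E{\left(\left(87 - 3\right) \left(-89 + 68\right) \right)} - W{\left(k \right)} = 2 \left(87 - 3\right) \left(-89 + 68\right) - - 3 \sqrt{2} \sqrt{- \frac{819}{10}} = 2 \cdot 84 \left(-21\right) - - 3 \sqrt{2} \frac{3 i \sqrt{910}}{10} = 2 \left(-1764\right) - - \frac{9 i \sqrt{455}}{5} = -3528 + \frac{9 i \sqrt{455}}{5}$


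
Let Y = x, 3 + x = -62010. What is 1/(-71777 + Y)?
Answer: -1/133790 ≈ -7.4744e-6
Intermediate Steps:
x = -62013 (x = -3 - 62010 = -62013)
Y = -62013
1/(-71777 + Y) = 1/(-71777 - 62013) = 1/(-133790) = -1/133790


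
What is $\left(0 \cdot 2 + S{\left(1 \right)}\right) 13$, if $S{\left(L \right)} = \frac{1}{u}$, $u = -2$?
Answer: $- \frac{13}{2} \approx -6.5$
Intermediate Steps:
$S{\left(L \right)} = - \frac{1}{2}$ ($S{\left(L \right)} = \frac{1}{-2} = - \frac{1}{2}$)
$\left(0 \cdot 2 + S{\left(1 \right)}\right) 13 = \left(0 \cdot 2 - \frac{1}{2}\right) 13 = \left(0 - \frac{1}{2}\right) 13 = \left(- \frac{1}{2}\right) 13 = - \frac{13}{2}$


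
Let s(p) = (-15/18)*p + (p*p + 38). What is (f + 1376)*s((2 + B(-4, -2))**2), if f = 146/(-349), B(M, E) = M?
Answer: 24323952/349 ≈ 69696.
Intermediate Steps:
f = -146/349 (f = 146*(-1/349) = -146/349 ≈ -0.41834)
s(p) = 38 + p**2 - 5*p/6 (s(p) = (-15*1/18)*p + (p**2 + 38) = -5*p/6 + (38 + p**2) = 38 + p**2 - 5*p/6)
(f + 1376)*s((2 + B(-4, -2))**2) = (-146/349 + 1376)*(38 + ((2 - 4)**2)**2 - 5*(2 - 4)**2/6) = 480078*(38 + ((-2)**2)**2 - 5/6*(-2)**2)/349 = 480078*(38 + 4**2 - 5/6*4)/349 = 480078*(38 + 16 - 10/3)/349 = (480078/349)*(152/3) = 24323952/349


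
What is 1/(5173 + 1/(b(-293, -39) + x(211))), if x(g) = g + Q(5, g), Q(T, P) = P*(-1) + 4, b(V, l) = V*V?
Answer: 85853/444117570 ≈ 0.00019331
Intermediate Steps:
b(V, l) = V²
Q(T, P) = 4 - P (Q(T, P) = -P + 4 = 4 - P)
x(g) = 4 (x(g) = g + (4 - g) = 4)
1/(5173 + 1/(b(-293, -39) + x(211))) = 1/(5173 + 1/((-293)² + 4)) = 1/(5173 + 1/(85849 + 4)) = 1/(5173 + 1/85853) = 1/(444117570/85853) = 85853/444117570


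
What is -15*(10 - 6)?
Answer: -60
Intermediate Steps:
-15*(10 - 6) = -15*4 = -60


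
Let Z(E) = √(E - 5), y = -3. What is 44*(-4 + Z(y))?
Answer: -176 + 88*I*√2 ≈ -176.0 + 124.45*I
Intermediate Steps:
Z(E) = √(-5 + E)
44*(-4 + Z(y)) = 44*(-4 + √(-5 - 3)) = 44*(-4 + √(-8)) = 44*(-4 + 2*I*√2) = -176 + 88*I*√2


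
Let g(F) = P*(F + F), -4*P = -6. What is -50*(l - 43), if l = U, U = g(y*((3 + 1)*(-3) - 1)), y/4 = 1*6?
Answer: 48950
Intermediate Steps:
P = 3/2 (P = -1/4*(-6) = 3/2 ≈ 1.5000)
y = 24 (y = 4*(1*6) = 4*6 = 24)
g(F) = 3*F (g(F) = 3*(F + F)/2 = 3*(2*F)/2 = 3*F)
U = -936 (U = 3*(24*((3 + 1)*(-3) - 1)) = 3*(24*(4*(-3) - 1)) = 3*(24*(-12 - 1)) = 3*(24*(-13)) = 3*(-312) = -936)
l = -936
-50*(l - 43) = -50*(-936 - 43) = -50*(-979) = 48950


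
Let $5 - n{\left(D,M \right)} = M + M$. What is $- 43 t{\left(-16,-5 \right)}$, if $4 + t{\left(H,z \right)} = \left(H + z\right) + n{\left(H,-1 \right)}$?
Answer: $774$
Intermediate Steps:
$n{\left(D,M \right)} = 5 - 2 M$ ($n{\left(D,M \right)} = 5 - \left(M + M\right) = 5 - 2 M$)
$t{\left(H,z \right)} = 3 + H + z$ ($t{\left(H,z \right)} = -4 + \left(\left(H + z\right) + \left(5 - -2\right)\right) = -4 + \left(\left(H + z\right) + \left(5 + 2\right)\right) = -4 + \left(\left(H + z\right) + 7\right) = -4 + \left(7 + H + z\right) = 3 + H + z$)
$- 43 t{\left(-16,-5 \right)} = - 43 \left(3 - 16 - 5\right) = \left(-43\right) \left(-18\right) = 774$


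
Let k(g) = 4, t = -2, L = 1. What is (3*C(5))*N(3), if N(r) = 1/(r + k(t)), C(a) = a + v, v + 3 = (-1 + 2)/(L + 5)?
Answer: 13/14 ≈ 0.92857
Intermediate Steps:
v = -17/6 (v = -3 + (-1 + 2)/(1 + 5) = -3 + 1/6 = -3 + 1*(⅙) = -3 + ⅙ = -17/6 ≈ -2.8333)
C(a) = -17/6 + a (C(a) = a - 17/6 = -17/6 + a)
N(r) = 1/(4 + r) (N(r) = 1/(r + 4) = 1/(4 + r))
(3*C(5))*N(3) = (3*(-17/6 + 5))/(4 + 3) = (3*(13/6))/7 = (13/2)*(⅐) = 13/14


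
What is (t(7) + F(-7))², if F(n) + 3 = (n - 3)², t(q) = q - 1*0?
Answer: 10816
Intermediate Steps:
t(q) = q (t(q) = q + 0 = q)
F(n) = -3 + (-3 + n)² (F(n) = -3 + (n - 3)² = -3 + (-3 + n)²)
(t(7) + F(-7))² = (7 + (-3 + (-3 - 7)²))² = (7 + (-3 + (-10)²))² = (7 + (-3 + 100))² = (7 + 97)² = 104² = 10816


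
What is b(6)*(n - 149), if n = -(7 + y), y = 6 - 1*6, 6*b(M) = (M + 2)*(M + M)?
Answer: -2496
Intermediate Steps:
b(M) = M*(2 + M)/3 (b(M) = ((M + 2)*(M + M))/6 = ((2 + M)*(2*M))/6 = (2*M*(2 + M))/6 = M*(2 + M)/3)
y = 0 (y = 6 - 6 = 0)
n = -7 (n = -(7 + 0) = -1*7 = -7)
b(6)*(n - 149) = ((⅓)*6*(2 + 6))*(-7 - 149) = ((⅓)*6*8)*(-156) = 16*(-156) = -2496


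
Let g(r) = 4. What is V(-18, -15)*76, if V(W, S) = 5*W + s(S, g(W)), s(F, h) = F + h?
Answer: -7676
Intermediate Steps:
V(W, S) = 4 + S + 5*W (V(W, S) = 5*W + (S + 4) = 5*W + (4 + S) = 4 + S + 5*W)
V(-18, -15)*76 = (4 - 15 + 5*(-18))*76 = (4 - 15 - 90)*76 = -101*76 = -7676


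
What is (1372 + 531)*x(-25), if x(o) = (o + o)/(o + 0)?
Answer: 3806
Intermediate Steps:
x(o) = 2 (x(o) = (2*o)/o = 2)
(1372 + 531)*x(-25) = (1372 + 531)*2 = 1903*2 = 3806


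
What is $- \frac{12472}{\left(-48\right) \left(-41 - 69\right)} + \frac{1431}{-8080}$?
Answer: $- \frac{677059}{266640} \approx -2.5392$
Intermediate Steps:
$- \frac{12472}{\left(-48\right) \left(-41 - 69\right)} + \frac{1431}{-8080} = - \frac{12472}{\left(-48\right) \left(-110\right)} + 1431 \left(- \frac{1}{8080}\right) = - \frac{12472}{5280} - \frac{1431}{8080} = \left(-12472\right) \frac{1}{5280} - \frac{1431}{8080} = - \frac{1559}{660} - \frac{1431}{8080} = - \frac{677059}{266640}$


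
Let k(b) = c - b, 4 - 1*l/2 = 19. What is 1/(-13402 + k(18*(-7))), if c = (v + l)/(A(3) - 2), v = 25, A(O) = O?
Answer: -1/13281 ≈ -7.5296e-5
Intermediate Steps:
l = -30 (l = 8 - 2*19 = 8 - 38 = -30)
c = -5 (c = (25 - 30)/(3 - 2) = -5/1 = -5*1 = -5)
k(b) = -5 - b
1/(-13402 + k(18*(-7))) = 1/(-13402 + (-5 - 18*(-7))) = 1/(-13402 + (-5 - 1*(-126))) = 1/(-13402 + (-5 + 126)) = 1/(-13402 + 121) = 1/(-13281) = -1/13281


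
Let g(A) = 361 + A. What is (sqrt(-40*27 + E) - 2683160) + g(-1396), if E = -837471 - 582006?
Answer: -2684195 + I*sqrt(1420557) ≈ -2.6842e+6 + 1191.9*I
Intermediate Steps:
E = -1419477
(sqrt(-40*27 + E) - 2683160) + g(-1396) = (sqrt(-40*27 - 1419477) - 2683160) + (361 - 1396) = (sqrt(-1080 - 1419477) - 2683160) - 1035 = (sqrt(-1420557) - 2683160) - 1035 = (I*sqrt(1420557) - 2683160) - 1035 = (-2683160 + I*sqrt(1420557)) - 1035 = -2684195 + I*sqrt(1420557)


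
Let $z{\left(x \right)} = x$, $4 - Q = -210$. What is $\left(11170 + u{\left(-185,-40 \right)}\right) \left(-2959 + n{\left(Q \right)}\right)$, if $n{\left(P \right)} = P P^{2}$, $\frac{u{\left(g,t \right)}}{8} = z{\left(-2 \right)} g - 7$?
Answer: $137888396490$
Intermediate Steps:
$Q = 214$ ($Q = 4 - -210 = 4 + 210 = 214$)
$u{\left(g,t \right)} = -56 - 16 g$ ($u{\left(g,t \right)} = 8 \left(- 2 g - 7\right) = 8 \left(-7 - 2 g\right) = -56 - 16 g$)
$n{\left(P \right)} = P^{3}$
$\left(11170 + u{\left(-185,-40 \right)}\right) \left(-2959 + n{\left(Q \right)}\right) = \left(11170 - -2904\right) \left(-2959 + 214^{3}\right) = \left(11170 + \left(-56 + 2960\right)\right) \left(-2959 + 9800344\right) = \left(11170 + 2904\right) 9797385 = 14074 \cdot 9797385 = 137888396490$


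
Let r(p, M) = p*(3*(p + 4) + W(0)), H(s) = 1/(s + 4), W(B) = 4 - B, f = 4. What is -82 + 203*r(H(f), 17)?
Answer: 21345/64 ≈ 333.52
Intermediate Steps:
H(s) = 1/(4 + s)
r(p, M) = p*(16 + 3*p) (r(p, M) = p*(3*(p + 4) + (4 - 1*0)) = p*(3*(4 + p) + (4 + 0)) = p*((12 + 3*p) + 4) = p*(16 + 3*p))
-82 + 203*r(H(f), 17) = -82 + 203*((16 + 3/(4 + 4))/(4 + 4)) = -82 + 203*((16 + 3/8)/8) = -82 + 203*((⅛)*(131/8)) = -82 + 203*(131/64) = -82 + 26593/64 = 21345/64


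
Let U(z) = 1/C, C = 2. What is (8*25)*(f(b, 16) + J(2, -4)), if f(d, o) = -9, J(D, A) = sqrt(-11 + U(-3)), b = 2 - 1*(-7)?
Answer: -1800 + 100*I*sqrt(42) ≈ -1800.0 + 648.07*I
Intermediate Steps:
U(z) = 1/2
b = 9 (b = 2 + 7 = 9)
J(D, A) = I*sqrt(42)/2 (J(D, A) = sqrt(-11 + 1/2) = sqrt(-21/2) = I*sqrt(42)/2)
(8*25)*(f(b, 16) + J(2, -4)) = (8*25)*(-9 + I*sqrt(42)/2) = 200*(-9 + I*sqrt(42)/2) = -1800 + 100*I*sqrt(42)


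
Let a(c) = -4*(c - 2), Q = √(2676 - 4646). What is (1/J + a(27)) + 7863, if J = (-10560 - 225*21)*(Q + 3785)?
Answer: 340029430687988/43801292115 + I*√1970/219006460575 ≈ 7763.0 + 2.0266e-10*I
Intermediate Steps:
Q = I*√1970 (Q = √(-1970) = I*√1970 ≈ 44.385*I)
J = -57853725 - 15285*I*√1970 (J = (-10560 - 225*21)*(I*√1970 + 3785) = (-10560 - 4725)*(3785 + I*√1970) = -15285*(3785 + I*√1970) = -57853725 - 15285*I*√1970 ≈ -5.7854e+7 - 6.7842e+5*I)
a(c) = 8 - 4*c (a(c) = -4*(-2 + c) = 8 - 4*c)
(1/J + a(27)) + 7863 = (1/(-57853725 - 15285*I*√1970) + (8 - 4*27)) + 7863 = (1/(-57853725 - 15285*I*√1970) + (8 - 108)) + 7863 = (1/(-57853725 - 15285*I*√1970) - 100) + 7863 = (-100 + 1/(-57853725 - 15285*I*√1970)) + 7863 = 7763 + 1/(-57853725 - 15285*I*√1970)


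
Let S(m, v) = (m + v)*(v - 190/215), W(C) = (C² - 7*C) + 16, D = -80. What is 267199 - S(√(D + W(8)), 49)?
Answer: 11388176/43 - 4138*I*√14/43 ≈ 2.6484e+5 - 360.07*I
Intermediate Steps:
W(C) = 16 + C² - 7*C
S(m, v) = (-38/43 + v)*(m + v) (S(m, v) = (m + v)*(v - 190*1/215) = (m + v)*(v - 38/43) = (m + v)*(-38/43 + v) = (-38/43 + v)*(m + v))
267199 - S(√(D + W(8)), 49) = 267199 - (49² - 38*√(-80 + (16 + 8² - 7*8))/43 - 38/43*49 + √(-80 + (16 + 8² - 7*8))*49) = 267199 - (2401 - 38*√(-80 + (16 + 64 - 56))/43 - 1862/43 + √(-80 + (16 + 64 - 56))*49) = 267199 - (2401 - 38*√(-80 + 24)/43 - 1862/43 + √(-80 + 24)*49) = 267199 - (2401 - 76*I*√14/43 - 1862/43 + √(-56)*49) = 267199 - (2401 - 76*I*√14/43 - 1862/43 + (2*I*√14)*49) = 267199 - (2401 - 76*I*√14/43 - 1862/43 + 98*I*√14) = 267199 - (101381/43 + 4138*I*√14/43) = 267199 + (-101381/43 - 4138*I*√14/43) = 11388176/43 - 4138*I*√14/43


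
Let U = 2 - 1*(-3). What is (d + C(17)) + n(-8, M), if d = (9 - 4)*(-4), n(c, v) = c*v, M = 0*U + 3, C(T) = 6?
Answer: -38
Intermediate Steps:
U = 5 (U = 2 + 3 = 5)
M = 3 (M = 0*5 + 3 = 0 + 3 = 3)
d = -20 (d = 5*(-4) = -20)
(d + C(17)) + n(-8, M) = (-20 + 6) - 8*3 = -14 - 24 = -38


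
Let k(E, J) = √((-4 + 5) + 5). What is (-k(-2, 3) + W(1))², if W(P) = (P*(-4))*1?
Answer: (4 + √6)² ≈ 41.596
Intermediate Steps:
k(E, J) = √6 (k(E, J) = √(1 + 5) = √6)
W(P) = -4*P (W(P) = -4*P*1 = -4*P)
(-k(-2, 3) + W(1))² = (-√6 - 4*1)² = (-√6 - 4)² = (-4 - √6)²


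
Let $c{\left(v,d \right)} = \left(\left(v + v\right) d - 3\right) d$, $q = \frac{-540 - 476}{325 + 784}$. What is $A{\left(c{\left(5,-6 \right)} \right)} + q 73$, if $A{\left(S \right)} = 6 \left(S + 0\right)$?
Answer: $\frac{2441044}{1109} \approx 2201.1$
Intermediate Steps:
$q = - \frac{1016}{1109} \approx -0.91614$
$c{\left(v,d \right)} = d \left(-3 + 2 d v\right)$ ($c{\left(v,d \right)} = \left(2 v d - 3\right) d = \left(2 d v - 3\right) d = \left(-3 + 2 d v\right) d = d \left(-3 + 2 d v\right)$)
$A{\left(S \right)} = 6 S$
$A{\left(c{\left(5,-6 \right)} \right)} + q 73 = 6 \left(- 6 \left(-3 + 2 \left(-6\right) 5\right)\right) - \frac{74168}{1109} = 6 \left(- 6 \left(-3 - 60\right)\right) - \frac{74168}{1109} = 6 \left(\left(-6\right) \left(-63\right)\right) - \frac{74168}{1109} = 6 \cdot 378 - \frac{74168}{1109} = 2268 - \frac{74168}{1109} = \frac{2441044}{1109}$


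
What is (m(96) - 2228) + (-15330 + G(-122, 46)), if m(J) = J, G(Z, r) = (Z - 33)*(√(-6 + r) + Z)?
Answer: 1448 - 310*√10 ≈ 467.69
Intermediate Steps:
G(Z, r) = (-33 + Z)*(Z + √(-6 + r))
(m(96) - 2228) + (-15330 + G(-122, 46)) = (96 - 2228) + (-15330 + ((-122)² - 33*(-122) - 33*√(-6 + 46) - 122*√(-6 + 46))) = -2132 + (-15330 + (14884 + 4026 - 66*√10 - 244*√10)) = -2132 + (-15330 + (18910 - 310*√10)) = -2132 + (3580 - 310*√10) = 1448 - 310*√10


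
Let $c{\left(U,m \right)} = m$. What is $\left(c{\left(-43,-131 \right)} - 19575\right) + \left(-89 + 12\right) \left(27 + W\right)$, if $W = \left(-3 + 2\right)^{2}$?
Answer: $-21862$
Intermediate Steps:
$W = 1$ ($W = \left(-1\right)^{2} = 1$)
$\left(c{\left(-43,-131 \right)} - 19575\right) + \left(-89 + 12\right) \left(27 + W\right) = \left(-131 - 19575\right) + \left(-89 + 12\right) \left(27 + 1\right) = -19706 - 2156 = -21862$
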